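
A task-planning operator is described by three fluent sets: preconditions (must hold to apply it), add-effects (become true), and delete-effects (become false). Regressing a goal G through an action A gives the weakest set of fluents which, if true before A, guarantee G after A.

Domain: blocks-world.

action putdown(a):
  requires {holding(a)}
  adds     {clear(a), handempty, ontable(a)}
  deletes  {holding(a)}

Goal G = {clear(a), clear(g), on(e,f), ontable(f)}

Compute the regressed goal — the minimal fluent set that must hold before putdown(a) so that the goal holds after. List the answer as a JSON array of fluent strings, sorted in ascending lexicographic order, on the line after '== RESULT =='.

Compute (G \ add) ∪ pre:
  G ∩ del = {}  (empty — regression defined)
  G \ add = {clear(a), clear(g), on(e,f), ontable(f)} \ {clear(a), handempty, ontable(a)} = {clear(g), on(e,f), ontable(f)}
  ∪ pre   = {clear(g), on(e,f), ontable(f)} ∪ {holding(a)}
          = {clear(g), holding(a), on(e,f), ontable(f)}

== RESULT ==
["clear(g)", "holding(a)", "on(e,f)", "ontable(f)"]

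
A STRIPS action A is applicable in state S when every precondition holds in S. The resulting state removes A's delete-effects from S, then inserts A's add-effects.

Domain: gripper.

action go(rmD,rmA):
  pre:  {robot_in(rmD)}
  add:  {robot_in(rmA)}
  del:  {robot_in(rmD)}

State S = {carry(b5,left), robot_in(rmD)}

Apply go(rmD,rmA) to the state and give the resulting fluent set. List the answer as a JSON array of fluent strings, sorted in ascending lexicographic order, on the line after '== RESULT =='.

Compute (S \ del) ∪ add:
  pre ⊆ S: {robot_in(rmD)} ⊆ S  — applicable
  S \ del = {carry(b5,left)}
  ∪ add   = {carry(b5,left), robot_in(rmA)}

== RESULT ==
["carry(b5,left)", "robot_in(rmA)"]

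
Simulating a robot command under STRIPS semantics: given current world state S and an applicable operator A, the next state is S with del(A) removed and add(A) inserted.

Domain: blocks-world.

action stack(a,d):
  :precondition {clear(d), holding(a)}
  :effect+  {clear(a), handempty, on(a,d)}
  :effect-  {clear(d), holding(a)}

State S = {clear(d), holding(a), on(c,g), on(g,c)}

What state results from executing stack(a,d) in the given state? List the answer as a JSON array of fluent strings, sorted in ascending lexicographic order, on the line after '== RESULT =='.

Compute (S \ del) ∪ add:
  pre ⊆ S: {clear(d), holding(a)} ⊆ S  — applicable
  S \ del = {on(c,g), on(g,c)}
  ∪ add   = {clear(a), handempty, on(a,d), on(c,g), on(g,c)}

== RESULT ==
["clear(a)", "handempty", "on(a,d)", "on(c,g)", "on(g,c)"]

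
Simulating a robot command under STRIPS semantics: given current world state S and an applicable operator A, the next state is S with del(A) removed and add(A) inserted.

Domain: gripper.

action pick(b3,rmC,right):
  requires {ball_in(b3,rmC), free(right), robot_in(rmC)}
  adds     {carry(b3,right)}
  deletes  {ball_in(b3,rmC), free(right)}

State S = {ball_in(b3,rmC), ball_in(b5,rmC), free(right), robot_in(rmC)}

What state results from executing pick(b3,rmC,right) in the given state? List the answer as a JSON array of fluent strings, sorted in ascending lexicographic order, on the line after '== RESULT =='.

Compute (S \ del) ∪ add:
  pre ⊆ S: {ball_in(b3,rmC), free(right), robot_in(rmC)} ⊆ S  — applicable
  S \ del = {ball_in(b5,rmC), robot_in(rmC)}
  ∪ add   = {ball_in(b5,rmC), carry(b3,right), robot_in(rmC)}

== RESULT ==
["ball_in(b5,rmC)", "carry(b3,right)", "robot_in(rmC)"]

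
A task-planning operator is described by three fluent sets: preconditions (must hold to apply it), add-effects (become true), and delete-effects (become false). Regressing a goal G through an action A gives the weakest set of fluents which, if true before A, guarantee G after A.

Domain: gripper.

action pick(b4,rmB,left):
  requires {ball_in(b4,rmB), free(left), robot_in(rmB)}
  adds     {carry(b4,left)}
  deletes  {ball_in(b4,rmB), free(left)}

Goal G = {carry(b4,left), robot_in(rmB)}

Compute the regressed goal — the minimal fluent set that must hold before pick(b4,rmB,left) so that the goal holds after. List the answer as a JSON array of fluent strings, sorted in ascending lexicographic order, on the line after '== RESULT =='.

Regress:
  G ∩ del = {}  (empty — regression defined)
  G \ add = {carry(b4,left), robot_in(rmB)} \ {carry(b4,left)} = {robot_in(rmB)}
  ∪ pre   = {robot_in(rmB)} ∪ {ball_in(b4,rmB), free(left), robot_in(rmB)}
          = {ball_in(b4,rmB), free(left), robot_in(rmB)}

== RESULT ==
["ball_in(b4,rmB)", "free(left)", "robot_in(rmB)"]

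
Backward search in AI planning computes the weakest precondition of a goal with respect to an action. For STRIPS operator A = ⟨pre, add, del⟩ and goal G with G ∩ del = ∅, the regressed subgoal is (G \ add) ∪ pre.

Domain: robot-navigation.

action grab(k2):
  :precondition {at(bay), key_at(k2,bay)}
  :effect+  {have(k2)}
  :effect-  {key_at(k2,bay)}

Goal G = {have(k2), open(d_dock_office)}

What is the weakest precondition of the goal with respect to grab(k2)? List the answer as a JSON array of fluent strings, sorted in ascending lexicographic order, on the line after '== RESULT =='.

Regress:
  G ∩ del = {}  (empty — regression defined)
  G \ add = {have(k2), open(d_dock_office)} \ {have(k2)} = {open(d_dock_office)}
  ∪ pre   = {open(d_dock_office)} ∪ {at(bay), key_at(k2,bay)}
          = {at(bay), key_at(k2,bay), open(d_dock_office)}

== RESULT ==
["at(bay)", "key_at(k2,bay)", "open(d_dock_office)"]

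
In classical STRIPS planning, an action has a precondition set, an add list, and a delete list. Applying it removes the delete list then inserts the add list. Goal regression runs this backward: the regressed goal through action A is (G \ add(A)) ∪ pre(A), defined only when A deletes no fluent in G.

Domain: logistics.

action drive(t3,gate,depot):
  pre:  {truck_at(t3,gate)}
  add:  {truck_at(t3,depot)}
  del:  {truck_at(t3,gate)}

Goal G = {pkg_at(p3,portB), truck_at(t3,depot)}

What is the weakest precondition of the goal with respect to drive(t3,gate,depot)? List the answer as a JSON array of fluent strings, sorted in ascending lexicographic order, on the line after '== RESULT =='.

Compute (G \ add) ∪ pre:
  G ∩ del = {}  (empty — regression defined)
  G \ add = {pkg_at(p3,portB), truck_at(t3,depot)} \ {truck_at(t3,depot)} = {pkg_at(p3,portB)}
  ∪ pre   = {pkg_at(p3,portB)} ∪ {truck_at(t3,gate)}
          = {pkg_at(p3,portB), truck_at(t3,gate)}

== RESULT ==
["pkg_at(p3,portB)", "truck_at(t3,gate)"]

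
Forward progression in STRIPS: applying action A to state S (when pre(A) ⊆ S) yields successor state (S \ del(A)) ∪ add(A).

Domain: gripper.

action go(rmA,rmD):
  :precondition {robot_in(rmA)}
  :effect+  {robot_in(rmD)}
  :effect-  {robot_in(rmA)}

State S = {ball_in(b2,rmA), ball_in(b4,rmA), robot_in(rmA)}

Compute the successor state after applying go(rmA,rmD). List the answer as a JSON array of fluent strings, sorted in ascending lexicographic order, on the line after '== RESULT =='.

Compute (S \ del) ∪ add:
  pre ⊆ S: {robot_in(rmA)} ⊆ S  — applicable
  S \ del = {ball_in(b2,rmA), ball_in(b4,rmA)}
  ∪ add   = {ball_in(b2,rmA), ball_in(b4,rmA), robot_in(rmD)}

== RESULT ==
["ball_in(b2,rmA)", "ball_in(b4,rmA)", "robot_in(rmD)"]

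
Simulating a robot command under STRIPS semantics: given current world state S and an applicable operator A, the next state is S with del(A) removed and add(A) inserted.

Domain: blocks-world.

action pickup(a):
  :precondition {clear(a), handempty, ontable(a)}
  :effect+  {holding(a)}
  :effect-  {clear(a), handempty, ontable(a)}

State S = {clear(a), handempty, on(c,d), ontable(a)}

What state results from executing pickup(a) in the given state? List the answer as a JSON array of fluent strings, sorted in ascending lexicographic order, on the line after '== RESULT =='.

Compute (S \ del) ∪ add:
  pre ⊆ S: {clear(a), handempty, ontable(a)} ⊆ S  — applicable
  S \ del = {on(c,d)}
  ∪ add   = {holding(a), on(c,d)}

== RESULT ==
["holding(a)", "on(c,d)"]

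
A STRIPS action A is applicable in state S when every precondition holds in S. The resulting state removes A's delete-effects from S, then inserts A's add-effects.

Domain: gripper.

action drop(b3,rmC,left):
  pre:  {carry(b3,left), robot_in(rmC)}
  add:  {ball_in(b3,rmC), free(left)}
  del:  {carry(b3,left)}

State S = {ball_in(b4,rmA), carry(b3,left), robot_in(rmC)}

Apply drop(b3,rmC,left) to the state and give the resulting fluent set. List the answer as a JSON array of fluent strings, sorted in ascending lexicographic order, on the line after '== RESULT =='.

Progress:
  pre ⊆ S: {carry(b3,left), robot_in(rmC)} ⊆ S  — applicable
  S \ del = {ball_in(b4,rmA), robot_in(rmC)}
  ∪ add   = {ball_in(b3,rmC), ball_in(b4,rmA), free(left), robot_in(rmC)}

== RESULT ==
["ball_in(b3,rmC)", "ball_in(b4,rmA)", "free(left)", "robot_in(rmC)"]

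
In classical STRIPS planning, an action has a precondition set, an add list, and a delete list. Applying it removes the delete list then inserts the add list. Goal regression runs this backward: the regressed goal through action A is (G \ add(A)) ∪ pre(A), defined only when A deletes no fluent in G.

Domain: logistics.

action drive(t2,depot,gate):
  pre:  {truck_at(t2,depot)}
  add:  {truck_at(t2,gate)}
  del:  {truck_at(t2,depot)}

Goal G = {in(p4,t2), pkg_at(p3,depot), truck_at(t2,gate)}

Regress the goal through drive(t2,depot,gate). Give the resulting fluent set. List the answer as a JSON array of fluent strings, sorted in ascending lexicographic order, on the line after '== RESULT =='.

Regress:
  G ∩ del = {}  (empty — regression defined)
  G \ add = {in(p4,t2), pkg_at(p3,depot), truck_at(t2,gate)} \ {truck_at(t2,gate)} = {in(p4,t2), pkg_at(p3,depot)}
  ∪ pre   = {in(p4,t2), pkg_at(p3,depot)} ∪ {truck_at(t2,depot)}
          = {in(p4,t2), pkg_at(p3,depot), truck_at(t2,depot)}

== RESULT ==
["in(p4,t2)", "pkg_at(p3,depot)", "truck_at(t2,depot)"]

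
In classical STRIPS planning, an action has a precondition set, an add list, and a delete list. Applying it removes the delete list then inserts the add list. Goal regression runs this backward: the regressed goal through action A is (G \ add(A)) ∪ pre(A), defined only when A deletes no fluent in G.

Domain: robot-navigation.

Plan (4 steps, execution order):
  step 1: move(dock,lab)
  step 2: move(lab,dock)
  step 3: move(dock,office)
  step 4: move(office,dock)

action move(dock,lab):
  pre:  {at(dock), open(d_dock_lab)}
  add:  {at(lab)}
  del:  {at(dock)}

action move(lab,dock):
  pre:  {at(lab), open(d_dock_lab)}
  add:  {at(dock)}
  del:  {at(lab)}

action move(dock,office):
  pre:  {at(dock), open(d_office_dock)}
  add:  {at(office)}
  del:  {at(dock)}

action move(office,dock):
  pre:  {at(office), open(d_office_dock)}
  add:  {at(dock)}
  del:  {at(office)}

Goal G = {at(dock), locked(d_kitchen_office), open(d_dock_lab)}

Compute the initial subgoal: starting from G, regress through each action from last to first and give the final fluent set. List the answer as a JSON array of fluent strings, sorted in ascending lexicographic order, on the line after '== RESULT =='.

Regress step by step:
  through step 4 (move(office,dock)): drop {at(dock)}, keep {locked(d_kitchen_office), open(d_dock_lab)}, require {at(office), open(d_office_dock)}
    → {at(office), locked(d_kitchen_office), open(d_dock_lab), open(d_office_dock)}
  through step 3 (move(dock,office)): drop {at(office)}, keep {locked(d_kitchen_office), open(d_dock_lab), open(d_office_dock)}, require {at(dock), open(d_office_dock)}
    → {at(dock), locked(d_kitchen_office), open(d_dock_lab), open(d_office_dock)}
  through step 2 (move(lab,dock)): drop {at(dock)}, keep {locked(d_kitchen_office), open(d_dock_lab), open(d_office_dock)}, require {at(lab), open(d_dock_lab)}
    → {at(lab), locked(d_kitchen_office), open(d_dock_lab), open(d_office_dock)}
  through step 1 (move(dock,lab)): drop {at(lab)}, keep {locked(d_kitchen_office), open(d_dock_lab), open(d_office_dock)}, require {at(dock), open(d_dock_lab)}
    → {at(dock), locked(d_kitchen_office), open(d_dock_lab), open(d_office_dock)}

== RESULT ==
["at(dock)", "locked(d_kitchen_office)", "open(d_dock_lab)", "open(d_office_dock)"]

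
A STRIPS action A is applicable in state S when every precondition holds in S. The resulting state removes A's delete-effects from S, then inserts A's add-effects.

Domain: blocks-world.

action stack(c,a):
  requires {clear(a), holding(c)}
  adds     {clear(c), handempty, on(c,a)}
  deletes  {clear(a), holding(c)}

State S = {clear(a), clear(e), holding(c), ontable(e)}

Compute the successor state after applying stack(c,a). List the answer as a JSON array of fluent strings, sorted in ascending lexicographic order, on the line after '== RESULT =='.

Compute (S \ del) ∪ add:
  pre ⊆ S: {clear(a), holding(c)} ⊆ S  — applicable
  S \ del = {clear(e), ontable(e)}
  ∪ add   = {clear(c), clear(e), handempty, on(c,a), ontable(e)}

== RESULT ==
["clear(c)", "clear(e)", "handempty", "on(c,a)", "ontable(e)"]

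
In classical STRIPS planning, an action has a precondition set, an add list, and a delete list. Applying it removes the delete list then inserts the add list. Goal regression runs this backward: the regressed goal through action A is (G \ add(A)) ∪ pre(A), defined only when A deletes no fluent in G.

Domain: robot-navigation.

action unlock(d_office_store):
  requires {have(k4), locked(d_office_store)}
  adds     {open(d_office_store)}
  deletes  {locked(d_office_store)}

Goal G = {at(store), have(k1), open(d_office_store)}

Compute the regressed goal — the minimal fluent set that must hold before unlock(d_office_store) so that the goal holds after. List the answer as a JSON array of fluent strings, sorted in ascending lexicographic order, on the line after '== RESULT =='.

Regress:
  G ∩ del = {}  (empty — regression defined)
  G \ add = {at(store), have(k1), open(d_office_store)} \ {open(d_office_store)} = {at(store), have(k1)}
  ∪ pre   = {at(store), have(k1)} ∪ {have(k4), locked(d_office_store)}
          = {at(store), have(k1), have(k4), locked(d_office_store)}

== RESULT ==
["at(store)", "have(k1)", "have(k4)", "locked(d_office_store)"]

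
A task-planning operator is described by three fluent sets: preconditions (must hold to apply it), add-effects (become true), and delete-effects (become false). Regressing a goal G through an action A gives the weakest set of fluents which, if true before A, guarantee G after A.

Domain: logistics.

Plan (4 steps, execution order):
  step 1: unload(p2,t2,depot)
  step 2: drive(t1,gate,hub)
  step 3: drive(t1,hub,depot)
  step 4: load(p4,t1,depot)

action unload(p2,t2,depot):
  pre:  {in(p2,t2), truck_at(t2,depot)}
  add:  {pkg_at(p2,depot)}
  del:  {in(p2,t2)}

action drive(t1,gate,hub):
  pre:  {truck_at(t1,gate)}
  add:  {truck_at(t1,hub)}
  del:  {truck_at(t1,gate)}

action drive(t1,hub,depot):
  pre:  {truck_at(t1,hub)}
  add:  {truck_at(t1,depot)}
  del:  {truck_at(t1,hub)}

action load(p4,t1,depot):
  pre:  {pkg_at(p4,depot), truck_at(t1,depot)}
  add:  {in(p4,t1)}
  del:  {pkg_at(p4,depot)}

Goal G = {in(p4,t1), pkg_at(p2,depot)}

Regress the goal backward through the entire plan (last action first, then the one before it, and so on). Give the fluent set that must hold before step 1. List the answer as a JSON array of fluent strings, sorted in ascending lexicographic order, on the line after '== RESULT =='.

Regress step by step:
  through step 4 (load(p4,t1,depot)): drop {in(p4,t1)}, keep {pkg_at(p2,depot)}, require {pkg_at(p4,depot), truck_at(t1,depot)}
    → {pkg_at(p2,depot), pkg_at(p4,depot), truck_at(t1,depot)}
  through step 3 (drive(t1,hub,depot)): drop {truck_at(t1,depot)}, keep {pkg_at(p2,depot), pkg_at(p4,depot)}, require {truck_at(t1,hub)}
    → {pkg_at(p2,depot), pkg_at(p4,depot), truck_at(t1,hub)}
  through step 2 (drive(t1,gate,hub)): drop {truck_at(t1,hub)}, keep {pkg_at(p2,depot), pkg_at(p4,depot)}, require {truck_at(t1,gate)}
    → {pkg_at(p2,depot), pkg_at(p4,depot), truck_at(t1,gate)}
  through step 1 (unload(p2,t2,depot)): drop {pkg_at(p2,depot)}, keep {pkg_at(p4,depot), truck_at(t1,gate)}, require {in(p2,t2), truck_at(t2,depot)}
    → {in(p2,t2), pkg_at(p4,depot), truck_at(t1,gate), truck_at(t2,depot)}

== RESULT ==
["in(p2,t2)", "pkg_at(p4,depot)", "truck_at(t1,gate)", "truck_at(t2,depot)"]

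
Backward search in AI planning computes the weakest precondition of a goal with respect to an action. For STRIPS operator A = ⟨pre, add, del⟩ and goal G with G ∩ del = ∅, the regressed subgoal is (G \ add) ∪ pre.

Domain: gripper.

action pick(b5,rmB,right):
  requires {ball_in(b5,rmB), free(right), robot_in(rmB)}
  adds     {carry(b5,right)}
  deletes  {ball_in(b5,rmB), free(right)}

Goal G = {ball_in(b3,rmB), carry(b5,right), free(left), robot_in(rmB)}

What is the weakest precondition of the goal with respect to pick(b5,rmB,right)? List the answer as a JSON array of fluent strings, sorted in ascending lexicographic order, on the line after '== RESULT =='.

Regress:
  G ∩ del = {}  (empty — regression defined)
  G \ add = {ball_in(b3,rmB), carry(b5,right), free(left), robot_in(rmB)} \ {carry(b5,right)} = {ball_in(b3,rmB), free(left), robot_in(rmB)}
  ∪ pre   = {ball_in(b3,rmB), free(left), robot_in(rmB)} ∪ {ball_in(b5,rmB), free(right), robot_in(rmB)}
          = {ball_in(b3,rmB), ball_in(b5,rmB), free(left), free(right), robot_in(rmB)}

== RESULT ==
["ball_in(b3,rmB)", "ball_in(b5,rmB)", "free(left)", "free(right)", "robot_in(rmB)"]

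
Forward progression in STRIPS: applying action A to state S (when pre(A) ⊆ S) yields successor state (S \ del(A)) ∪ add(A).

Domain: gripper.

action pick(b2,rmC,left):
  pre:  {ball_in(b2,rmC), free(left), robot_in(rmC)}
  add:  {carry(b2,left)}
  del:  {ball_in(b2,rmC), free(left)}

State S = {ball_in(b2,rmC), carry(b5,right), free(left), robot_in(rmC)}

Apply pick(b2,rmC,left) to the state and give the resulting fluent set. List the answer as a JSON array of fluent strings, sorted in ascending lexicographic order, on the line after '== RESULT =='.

Progress:
  pre ⊆ S: {ball_in(b2,rmC), free(left), robot_in(rmC)} ⊆ S  — applicable
  S \ del = {carry(b5,right), robot_in(rmC)}
  ∪ add   = {carry(b2,left), carry(b5,right), robot_in(rmC)}

== RESULT ==
["carry(b2,left)", "carry(b5,right)", "robot_in(rmC)"]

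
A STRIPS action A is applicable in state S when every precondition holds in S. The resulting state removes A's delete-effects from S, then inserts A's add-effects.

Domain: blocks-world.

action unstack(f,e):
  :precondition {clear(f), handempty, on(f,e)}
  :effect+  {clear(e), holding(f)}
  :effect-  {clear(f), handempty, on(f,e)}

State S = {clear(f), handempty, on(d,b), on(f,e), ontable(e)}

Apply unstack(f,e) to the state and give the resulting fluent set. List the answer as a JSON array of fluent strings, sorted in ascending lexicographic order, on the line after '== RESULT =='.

Compute (S \ del) ∪ add:
  pre ⊆ S: {clear(f), handempty, on(f,e)} ⊆ S  — applicable
  S \ del = {on(d,b), ontable(e)}
  ∪ add   = {clear(e), holding(f), on(d,b), ontable(e)}

== RESULT ==
["clear(e)", "holding(f)", "on(d,b)", "ontable(e)"]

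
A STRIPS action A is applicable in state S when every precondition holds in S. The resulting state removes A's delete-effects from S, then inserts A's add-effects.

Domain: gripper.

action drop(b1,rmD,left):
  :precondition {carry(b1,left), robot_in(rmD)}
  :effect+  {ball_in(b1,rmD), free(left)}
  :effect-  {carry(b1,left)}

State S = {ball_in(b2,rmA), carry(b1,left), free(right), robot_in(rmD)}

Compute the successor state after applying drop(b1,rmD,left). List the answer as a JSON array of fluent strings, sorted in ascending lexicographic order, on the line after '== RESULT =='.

Progress:
  pre ⊆ S: {carry(b1,left), robot_in(rmD)} ⊆ S  — applicable
  S \ del = {ball_in(b2,rmA), free(right), robot_in(rmD)}
  ∪ add   = {ball_in(b1,rmD), ball_in(b2,rmA), free(left), free(right), robot_in(rmD)}

== RESULT ==
["ball_in(b1,rmD)", "ball_in(b2,rmA)", "free(left)", "free(right)", "robot_in(rmD)"]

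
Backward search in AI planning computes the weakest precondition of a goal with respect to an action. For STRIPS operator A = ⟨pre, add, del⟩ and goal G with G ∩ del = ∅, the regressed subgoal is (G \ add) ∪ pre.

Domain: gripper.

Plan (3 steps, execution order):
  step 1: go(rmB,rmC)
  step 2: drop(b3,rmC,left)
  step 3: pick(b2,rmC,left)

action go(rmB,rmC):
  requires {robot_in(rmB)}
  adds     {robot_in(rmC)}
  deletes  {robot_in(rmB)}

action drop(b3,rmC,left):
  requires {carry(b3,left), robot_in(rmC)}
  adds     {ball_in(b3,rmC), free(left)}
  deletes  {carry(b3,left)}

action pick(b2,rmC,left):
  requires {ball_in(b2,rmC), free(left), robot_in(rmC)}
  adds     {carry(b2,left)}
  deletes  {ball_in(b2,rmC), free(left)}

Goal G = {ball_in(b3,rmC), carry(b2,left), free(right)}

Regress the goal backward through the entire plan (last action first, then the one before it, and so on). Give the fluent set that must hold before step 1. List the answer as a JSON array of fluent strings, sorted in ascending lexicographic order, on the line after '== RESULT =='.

Regress step by step:
  through step 3 (pick(b2,rmC,left)): drop {carry(b2,left)}, keep {ball_in(b3,rmC), free(right)}, require {ball_in(b2,rmC), free(left), robot_in(rmC)}
    → {ball_in(b2,rmC), ball_in(b3,rmC), free(left), free(right), robot_in(rmC)}
  through step 2 (drop(b3,rmC,left)): drop {ball_in(b3,rmC), free(left)}, keep {ball_in(b2,rmC), free(right), robot_in(rmC)}, require {carry(b3,left), robot_in(rmC)}
    → {ball_in(b2,rmC), carry(b3,left), free(right), robot_in(rmC)}
  through step 1 (go(rmB,rmC)): drop {robot_in(rmC)}, keep {ball_in(b2,rmC), carry(b3,left), free(right)}, require {robot_in(rmB)}
    → {ball_in(b2,rmC), carry(b3,left), free(right), robot_in(rmB)}

== RESULT ==
["ball_in(b2,rmC)", "carry(b3,left)", "free(right)", "robot_in(rmB)"]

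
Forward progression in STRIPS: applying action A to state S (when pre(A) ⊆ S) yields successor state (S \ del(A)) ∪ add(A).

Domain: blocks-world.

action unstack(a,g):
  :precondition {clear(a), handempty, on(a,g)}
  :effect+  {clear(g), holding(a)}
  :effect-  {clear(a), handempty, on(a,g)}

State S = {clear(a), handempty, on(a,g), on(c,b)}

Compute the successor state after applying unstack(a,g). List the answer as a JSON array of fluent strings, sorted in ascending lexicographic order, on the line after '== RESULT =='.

Progress:
  pre ⊆ S: {clear(a), handempty, on(a,g)} ⊆ S  — applicable
  S \ del = {on(c,b)}
  ∪ add   = {clear(g), holding(a), on(c,b)}

== RESULT ==
["clear(g)", "holding(a)", "on(c,b)"]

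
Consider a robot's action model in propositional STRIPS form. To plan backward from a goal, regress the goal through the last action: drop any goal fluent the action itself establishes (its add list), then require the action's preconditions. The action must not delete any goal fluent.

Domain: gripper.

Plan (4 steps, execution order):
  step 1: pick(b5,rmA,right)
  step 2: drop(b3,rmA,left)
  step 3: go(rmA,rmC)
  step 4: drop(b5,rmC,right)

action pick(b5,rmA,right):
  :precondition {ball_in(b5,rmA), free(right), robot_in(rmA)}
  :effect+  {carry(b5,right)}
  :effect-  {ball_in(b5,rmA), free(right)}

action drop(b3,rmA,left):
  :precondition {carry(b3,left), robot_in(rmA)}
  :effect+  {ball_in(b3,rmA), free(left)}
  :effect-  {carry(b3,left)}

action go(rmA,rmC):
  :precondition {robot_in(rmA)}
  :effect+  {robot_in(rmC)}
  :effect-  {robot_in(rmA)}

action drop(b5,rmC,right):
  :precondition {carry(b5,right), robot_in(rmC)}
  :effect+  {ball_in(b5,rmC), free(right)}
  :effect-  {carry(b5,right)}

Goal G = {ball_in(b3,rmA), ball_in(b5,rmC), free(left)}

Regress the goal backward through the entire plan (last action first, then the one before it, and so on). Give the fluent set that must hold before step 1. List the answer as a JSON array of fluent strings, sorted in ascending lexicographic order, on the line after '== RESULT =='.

Regress step by step:
  through step 4 (drop(b5,rmC,right)): drop {ball_in(b5,rmC)}, keep {ball_in(b3,rmA), free(left)}, require {carry(b5,right), robot_in(rmC)}
    → {ball_in(b3,rmA), carry(b5,right), free(left), robot_in(rmC)}
  through step 3 (go(rmA,rmC)): drop {robot_in(rmC)}, keep {ball_in(b3,rmA), carry(b5,right), free(left)}, require {robot_in(rmA)}
    → {ball_in(b3,rmA), carry(b5,right), free(left), robot_in(rmA)}
  through step 2 (drop(b3,rmA,left)): drop {ball_in(b3,rmA), free(left)}, keep {carry(b5,right), robot_in(rmA)}, require {carry(b3,left), robot_in(rmA)}
    → {carry(b3,left), carry(b5,right), robot_in(rmA)}
  through step 1 (pick(b5,rmA,right)): drop {carry(b5,right)}, keep {carry(b3,left), robot_in(rmA)}, require {ball_in(b5,rmA), free(right), robot_in(rmA)}
    → {ball_in(b5,rmA), carry(b3,left), free(right), robot_in(rmA)}

== RESULT ==
["ball_in(b5,rmA)", "carry(b3,left)", "free(right)", "robot_in(rmA)"]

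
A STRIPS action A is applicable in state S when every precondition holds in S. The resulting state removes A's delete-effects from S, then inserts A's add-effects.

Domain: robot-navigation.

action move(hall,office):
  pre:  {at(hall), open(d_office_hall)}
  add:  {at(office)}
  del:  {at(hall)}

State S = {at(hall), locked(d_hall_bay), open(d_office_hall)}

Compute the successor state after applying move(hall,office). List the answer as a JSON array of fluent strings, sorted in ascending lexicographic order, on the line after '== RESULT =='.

Compute (S \ del) ∪ add:
  pre ⊆ S: {at(hall), open(d_office_hall)} ⊆ S  — applicable
  S \ del = {locked(d_hall_bay), open(d_office_hall)}
  ∪ add   = {at(office), locked(d_hall_bay), open(d_office_hall)}

== RESULT ==
["at(office)", "locked(d_hall_bay)", "open(d_office_hall)"]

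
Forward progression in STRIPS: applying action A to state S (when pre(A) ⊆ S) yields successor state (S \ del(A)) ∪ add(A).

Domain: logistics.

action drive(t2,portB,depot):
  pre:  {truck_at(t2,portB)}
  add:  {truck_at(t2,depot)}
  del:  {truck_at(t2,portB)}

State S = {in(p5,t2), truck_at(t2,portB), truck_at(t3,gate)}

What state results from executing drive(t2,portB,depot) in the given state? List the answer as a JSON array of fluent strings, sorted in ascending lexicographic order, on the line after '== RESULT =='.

Progress:
  pre ⊆ S: {truck_at(t2,portB)} ⊆ S  — applicable
  S \ del = {in(p5,t2), truck_at(t3,gate)}
  ∪ add   = {in(p5,t2), truck_at(t2,depot), truck_at(t3,gate)}

== RESULT ==
["in(p5,t2)", "truck_at(t2,depot)", "truck_at(t3,gate)"]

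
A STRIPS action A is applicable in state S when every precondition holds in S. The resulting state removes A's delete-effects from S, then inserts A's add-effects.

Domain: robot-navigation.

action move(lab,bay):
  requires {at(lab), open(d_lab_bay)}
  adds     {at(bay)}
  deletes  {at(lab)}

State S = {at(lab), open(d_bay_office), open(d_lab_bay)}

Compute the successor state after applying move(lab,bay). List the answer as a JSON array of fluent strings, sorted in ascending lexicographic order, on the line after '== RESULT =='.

Progress:
  pre ⊆ S: {at(lab), open(d_lab_bay)} ⊆ S  — applicable
  S \ del = {open(d_bay_office), open(d_lab_bay)}
  ∪ add   = {at(bay), open(d_bay_office), open(d_lab_bay)}

== RESULT ==
["at(bay)", "open(d_bay_office)", "open(d_lab_bay)"]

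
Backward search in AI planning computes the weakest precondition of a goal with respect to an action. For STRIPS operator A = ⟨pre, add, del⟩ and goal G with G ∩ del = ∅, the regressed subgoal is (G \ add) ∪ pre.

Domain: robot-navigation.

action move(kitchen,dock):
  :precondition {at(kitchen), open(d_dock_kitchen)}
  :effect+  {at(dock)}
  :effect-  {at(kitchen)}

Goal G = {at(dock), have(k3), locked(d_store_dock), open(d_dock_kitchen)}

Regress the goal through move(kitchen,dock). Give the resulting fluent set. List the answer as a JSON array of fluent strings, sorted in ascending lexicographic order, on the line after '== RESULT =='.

Compute (G \ add) ∪ pre:
  G ∩ del = {}  (empty — regression defined)
  G \ add = {at(dock), have(k3), locked(d_store_dock), open(d_dock_kitchen)} \ {at(dock)} = {have(k3), locked(d_store_dock), open(d_dock_kitchen)}
  ∪ pre   = {have(k3), locked(d_store_dock), open(d_dock_kitchen)} ∪ {at(kitchen), open(d_dock_kitchen)}
          = {at(kitchen), have(k3), locked(d_store_dock), open(d_dock_kitchen)}

== RESULT ==
["at(kitchen)", "have(k3)", "locked(d_store_dock)", "open(d_dock_kitchen)"]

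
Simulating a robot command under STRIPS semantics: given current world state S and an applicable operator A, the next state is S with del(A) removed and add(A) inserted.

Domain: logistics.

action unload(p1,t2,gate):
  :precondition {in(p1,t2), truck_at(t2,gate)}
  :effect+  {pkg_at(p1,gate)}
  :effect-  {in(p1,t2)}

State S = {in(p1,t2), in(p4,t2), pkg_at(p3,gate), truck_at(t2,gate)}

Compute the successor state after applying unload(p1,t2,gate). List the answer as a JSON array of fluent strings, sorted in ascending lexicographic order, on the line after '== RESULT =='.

Progress:
  pre ⊆ S: {in(p1,t2), truck_at(t2,gate)} ⊆ S  — applicable
  S \ del = {in(p4,t2), pkg_at(p3,gate), truck_at(t2,gate)}
  ∪ add   = {in(p4,t2), pkg_at(p1,gate), pkg_at(p3,gate), truck_at(t2,gate)}

== RESULT ==
["in(p4,t2)", "pkg_at(p1,gate)", "pkg_at(p3,gate)", "truck_at(t2,gate)"]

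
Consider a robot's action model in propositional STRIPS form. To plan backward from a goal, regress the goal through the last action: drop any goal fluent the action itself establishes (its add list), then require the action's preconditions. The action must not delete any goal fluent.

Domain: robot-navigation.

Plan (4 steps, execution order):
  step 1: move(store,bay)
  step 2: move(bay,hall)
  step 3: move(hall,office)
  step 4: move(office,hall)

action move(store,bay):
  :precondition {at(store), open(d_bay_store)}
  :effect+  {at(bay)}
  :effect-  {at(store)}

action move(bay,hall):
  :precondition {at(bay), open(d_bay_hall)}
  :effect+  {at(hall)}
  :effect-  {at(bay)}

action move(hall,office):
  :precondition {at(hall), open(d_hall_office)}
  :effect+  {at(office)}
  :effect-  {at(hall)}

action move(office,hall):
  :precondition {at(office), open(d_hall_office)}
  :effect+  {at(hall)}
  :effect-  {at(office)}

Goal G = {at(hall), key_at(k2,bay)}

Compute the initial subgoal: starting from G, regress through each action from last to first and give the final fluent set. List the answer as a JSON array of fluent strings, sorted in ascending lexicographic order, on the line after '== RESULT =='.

Work backward from the goal:
  through step 4 (move(office,hall)): drop {at(hall)}, keep {key_at(k2,bay)}, require {at(office), open(d_hall_office)}
    → {at(office), key_at(k2,bay), open(d_hall_office)}
  through step 3 (move(hall,office)): drop {at(office)}, keep {key_at(k2,bay), open(d_hall_office)}, require {at(hall), open(d_hall_office)}
    → {at(hall), key_at(k2,bay), open(d_hall_office)}
  through step 2 (move(bay,hall)): drop {at(hall)}, keep {key_at(k2,bay), open(d_hall_office)}, require {at(bay), open(d_bay_hall)}
    → {at(bay), key_at(k2,bay), open(d_bay_hall), open(d_hall_office)}
  through step 1 (move(store,bay)): drop {at(bay)}, keep {key_at(k2,bay), open(d_bay_hall), open(d_hall_office)}, require {at(store), open(d_bay_store)}
    → {at(store), key_at(k2,bay), open(d_bay_hall), open(d_bay_store), open(d_hall_office)}

== RESULT ==
["at(store)", "key_at(k2,bay)", "open(d_bay_hall)", "open(d_bay_store)", "open(d_hall_office)"]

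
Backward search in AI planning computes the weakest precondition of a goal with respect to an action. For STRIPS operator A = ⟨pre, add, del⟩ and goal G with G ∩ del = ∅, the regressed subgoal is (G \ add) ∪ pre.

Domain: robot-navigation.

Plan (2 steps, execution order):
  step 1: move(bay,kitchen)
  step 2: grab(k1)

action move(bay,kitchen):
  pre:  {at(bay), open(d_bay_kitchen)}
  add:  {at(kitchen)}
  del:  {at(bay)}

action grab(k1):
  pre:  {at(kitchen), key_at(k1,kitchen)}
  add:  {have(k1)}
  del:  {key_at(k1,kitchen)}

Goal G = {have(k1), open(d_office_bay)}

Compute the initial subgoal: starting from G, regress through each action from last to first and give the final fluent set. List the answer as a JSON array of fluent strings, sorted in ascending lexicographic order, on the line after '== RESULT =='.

Regress step by step:
  through step 2 (grab(k1)): drop {have(k1)}, keep {open(d_office_bay)}, require {at(kitchen), key_at(k1,kitchen)}
    → {at(kitchen), key_at(k1,kitchen), open(d_office_bay)}
  through step 1 (move(bay,kitchen)): drop {at(kitchen)}, keep {key_at(k1,kitchen), open(d_office_bay)}, require {at(bay), open(d_bay_kitchen)}
    → {at(bay), key_at(k1,kitchen), open(d_bay_kitchen), open(d_office_bay)}

== RESULT ==
["at(bay)", "key_at(k1,kitchen)", "open(d_bay_kitchen)", "open(d_office_bay)"]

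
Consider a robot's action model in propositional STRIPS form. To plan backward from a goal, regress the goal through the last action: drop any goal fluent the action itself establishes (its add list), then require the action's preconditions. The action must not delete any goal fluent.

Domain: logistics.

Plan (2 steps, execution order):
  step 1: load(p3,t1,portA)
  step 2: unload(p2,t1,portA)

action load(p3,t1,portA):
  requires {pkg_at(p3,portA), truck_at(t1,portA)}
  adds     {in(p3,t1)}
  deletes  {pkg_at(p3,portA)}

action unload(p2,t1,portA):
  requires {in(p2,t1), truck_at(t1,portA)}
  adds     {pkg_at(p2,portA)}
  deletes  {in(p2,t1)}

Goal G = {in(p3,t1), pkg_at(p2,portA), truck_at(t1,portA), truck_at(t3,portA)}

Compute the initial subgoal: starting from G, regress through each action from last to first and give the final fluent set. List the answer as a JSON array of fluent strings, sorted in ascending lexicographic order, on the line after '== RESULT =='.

Work backward from the goal:
  through step 2 (unload(p2,t1,portA)): drop {pkg_at(p2,portA)}, keep {in(p3,t1), truck_at(t1,portA), truck_at(t3,portA)}, require {in(p2,t1), truck_at(t1,portA)}
    → {in(p2,t1), in(p3,t1), truck_at(t1,portA), truck_at(t3,portA)}
  through step 1 (load(p3,t1,portA)): drop {in(p3,t1)}, keep {in(p2,t1), truck_at(t1,portA), truck_at(t3,portA)}, require {pkg_at(p3,portA), truck_at(t1,portA)}
    → {in(p2,t1), pkg_at(p3,portA), truck_at(t1,portA), truck_at(t3,portA)}

== RESULT ==
["in(p2,t1)", "pkg_at(p3,portA)", "truck_at(t1,portA)", "truck_at(t3,portA)"]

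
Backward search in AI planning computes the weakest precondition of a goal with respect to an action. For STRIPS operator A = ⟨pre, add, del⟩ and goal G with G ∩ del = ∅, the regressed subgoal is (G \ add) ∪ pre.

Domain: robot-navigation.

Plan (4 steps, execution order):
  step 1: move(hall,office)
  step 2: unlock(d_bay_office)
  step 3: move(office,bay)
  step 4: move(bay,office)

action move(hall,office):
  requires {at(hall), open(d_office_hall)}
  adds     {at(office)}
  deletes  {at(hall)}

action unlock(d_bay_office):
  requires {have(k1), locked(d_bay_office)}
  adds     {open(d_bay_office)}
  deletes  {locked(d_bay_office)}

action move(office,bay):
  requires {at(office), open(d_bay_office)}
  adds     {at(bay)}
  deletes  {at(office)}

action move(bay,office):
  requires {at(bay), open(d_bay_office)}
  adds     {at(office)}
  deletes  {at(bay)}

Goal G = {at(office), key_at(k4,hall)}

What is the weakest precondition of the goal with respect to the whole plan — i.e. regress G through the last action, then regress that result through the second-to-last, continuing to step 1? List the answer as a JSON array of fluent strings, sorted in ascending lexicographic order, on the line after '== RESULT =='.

Work backward from the goal:
  through step 4 (move(bay,office)): drop {at(office)}, keep {key_at(k4,hall)}, require {at(bay), open(d_bay_office)}
    → {at(bay), key_at(k4,hall), open(d_bay_office)}
  through step 3 (move(office,bay)): drop {at(bay)}, keep {key_at(k4,hall), open(d_bay_office)}, require {at(office), open(d_bay_office)}
    → {at(office), key_at(k4,hall), open(d_bay_office)}
  through step 2 (unlock(d_bay_office)): drop {open(d_bay_office)}, keep {at(office), key_at(k4,hall)}, require {have(k1), locked(d_bay_office)}
    → {at(office), have(k1), key_at(k4,hall), locked(d_bay_office)}
  through step 1 (move(hall,office)): drop {at(office)}, keep {have(k1), key_at(k4,hall), locked(d_bay_office)}, require {at(hall), open(d_office_hall)}
    → {at(hall), have(k1), key_at(k4,hall), locked(d_bay_office), open(d_office_hall)}

== RESULT ==
["at(hall)", "have(k1)", "key_at(k4,hall)", "locked(d_bay_office)", "open(d_office_hall)"]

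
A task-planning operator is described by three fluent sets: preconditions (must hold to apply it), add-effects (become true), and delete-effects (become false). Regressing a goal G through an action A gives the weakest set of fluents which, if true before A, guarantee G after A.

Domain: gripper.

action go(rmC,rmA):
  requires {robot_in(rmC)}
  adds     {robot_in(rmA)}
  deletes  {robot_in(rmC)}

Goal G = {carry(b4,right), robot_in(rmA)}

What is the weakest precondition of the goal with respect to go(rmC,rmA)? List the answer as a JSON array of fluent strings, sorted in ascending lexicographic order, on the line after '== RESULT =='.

Regress:
  G ∩ del = {}  (empty — regression defined)
  G \ add = {carry(b4,right), robot_in(rmA)} \ {robot_in(rmA)} = {carry(b4,right)}
  ∪ pre   = {carry(b4,right)} ∪ {robot_in(rmC)}
          = {carry(b4,right), robot_in(rmC)}

== RESULT ==
["carry(b4,right)", "robot_in(rmC)"]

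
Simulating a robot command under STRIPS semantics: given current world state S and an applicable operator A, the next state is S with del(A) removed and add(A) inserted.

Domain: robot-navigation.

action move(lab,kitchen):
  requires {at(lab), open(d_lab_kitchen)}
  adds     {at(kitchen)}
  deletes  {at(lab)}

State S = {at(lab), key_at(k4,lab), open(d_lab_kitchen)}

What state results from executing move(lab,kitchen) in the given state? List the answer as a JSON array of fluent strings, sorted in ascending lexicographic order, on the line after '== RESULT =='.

Compute (S \ del) ∪ add:
  pre ⊆ S: {at(lab), open(d_lab_kitchen)} ⊆ S  — applicable
  S \ del = {key_at(k4,lab), open(d_lab_kitchen)}
  ∪ add   = {at(kitchen), key_at(k4,lab), open(d_lab_kitchen)}

== RESULT ==
["at(kitchen)", "key_at(k4,lab)", "open(d_lab_kitchen)"]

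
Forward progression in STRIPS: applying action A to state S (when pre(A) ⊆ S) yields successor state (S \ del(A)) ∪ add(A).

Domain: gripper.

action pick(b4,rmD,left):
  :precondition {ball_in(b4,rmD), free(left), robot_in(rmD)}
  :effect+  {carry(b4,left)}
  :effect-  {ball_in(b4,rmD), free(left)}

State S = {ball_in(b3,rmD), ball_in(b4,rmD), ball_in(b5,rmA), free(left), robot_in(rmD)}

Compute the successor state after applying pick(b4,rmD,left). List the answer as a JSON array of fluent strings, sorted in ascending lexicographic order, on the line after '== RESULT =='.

Progress:
  pre ⊆ S: {ball_in(b4,rmD), free(left), robot_in(rmD)} ⊆ S  — applicable
  S \ del = {ball_in(b3,rmD), ball_in(b5,rmA), robot_in(rmD)}
  ∪ add   = {ball_in(b3,rmD), ball_in(b5,rmA), carry(b4,left), robot_in(rmD)}

== RESULT ==
["ball_in(b3,rmD)", "ball_in(b5,rmA)", "carry(b4,left)", "robot_in(rmD)"]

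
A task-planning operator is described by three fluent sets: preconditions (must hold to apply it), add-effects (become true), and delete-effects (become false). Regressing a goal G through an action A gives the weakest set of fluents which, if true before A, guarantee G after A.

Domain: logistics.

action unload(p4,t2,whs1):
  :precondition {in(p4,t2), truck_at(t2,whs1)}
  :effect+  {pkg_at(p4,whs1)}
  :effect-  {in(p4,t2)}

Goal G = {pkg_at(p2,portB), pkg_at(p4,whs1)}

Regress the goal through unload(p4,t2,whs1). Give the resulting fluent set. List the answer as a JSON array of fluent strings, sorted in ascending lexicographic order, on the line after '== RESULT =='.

Compute (G \ add) ∪ pre:
  G ∩ del = {}  (empty — regression defined)
  G \ add = {pkg_at(p2,portB), pkg_at(p4,whs1)} \ {pkg_at(p4,whs1)} = {pkg_at(p2,portB)}
  ∪ pre   = {pkg_at(p2,portB)} ∪ {in(p4,t2), truck_at(t2,whs1)}
          = {in(p4,t2), pkg_at(p2,portB), truck_at(t2,whs1)}

== RESULT ==
["in(p4,t2)", "pkg_at(p2,portB)", "truck_at(t2,whs1)"]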